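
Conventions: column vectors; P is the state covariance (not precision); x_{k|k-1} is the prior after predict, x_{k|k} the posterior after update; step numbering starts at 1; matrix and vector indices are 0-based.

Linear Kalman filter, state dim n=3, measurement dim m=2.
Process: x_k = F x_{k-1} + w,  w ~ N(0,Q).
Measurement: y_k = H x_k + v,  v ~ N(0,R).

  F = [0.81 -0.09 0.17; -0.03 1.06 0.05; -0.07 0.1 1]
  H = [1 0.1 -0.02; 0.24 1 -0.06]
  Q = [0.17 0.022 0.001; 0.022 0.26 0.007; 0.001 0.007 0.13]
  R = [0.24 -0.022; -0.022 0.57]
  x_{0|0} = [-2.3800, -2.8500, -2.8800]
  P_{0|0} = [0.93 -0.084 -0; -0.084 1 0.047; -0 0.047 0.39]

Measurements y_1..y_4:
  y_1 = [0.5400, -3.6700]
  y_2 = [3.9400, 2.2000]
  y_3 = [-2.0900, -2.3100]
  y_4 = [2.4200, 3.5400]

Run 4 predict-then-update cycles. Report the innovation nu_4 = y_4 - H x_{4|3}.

step 1: x^-=[-2.1609, -3.0936, -2.9984]  P^-=[0.8104 -0.1568 -0.0052; -0.1568 1.3957 0.1910; -0.0052 0.1910 0.5451]  S=[1.0326 0.1475; 0.1475 1.9164]  K=[0.7754 -0.0399; -0.1221 0.7121; -0.0089 0.0826]  nu=[2.9503, -0.2377]  x^+=[0.1361, -3.6231, -3.0443]  P^+=[0.1956 -0.0868 -0.0013; -0.0868 0.4342 0.0795; -0.0013 0.0795 0.5322]
step 2: x^-=[-0.0812, -3.9968, -3.4161]  P^-=[0.3271 -0.0805 0.0621; -0.0805 0.7633 0.1715; 0.0621 0.1715 0.6848]  S=[0.5558 0.0428; 0.0428 1.2936]  K=[0.5737 -0.0234; -0.0574 0.5691; 0.1096 0.1087]  nu=[4.3525, 6.0113]  x^+=[2.2753, -0.8259, -2.2859]  P^+=[0.1447 -0.0590 0.0279; -0.0590 0.3453 0.0926; 0.0279 0.0926 0.6618]
step 3: x^-=[1.5287, -1.0580, -2.5277]  P^-=[0.3003 -0.0424 0.1125; -0.0424 0.6633 0.1792; 0.1125 0.1792 0.8114]  S=[0.5335 0.0620; 0.0620 1.2084]  K=[0.5517 -0.0093; -0.0238 0.5328; 0.2002 0.1201]  nu=[-3.5635, -1.7706]  x^+=[-0.4208, -1.9166, -3.4536]  P^+=[0.1384 -0.0476 0.0510; -0.0476 0.3215 0.0980; 0.0510 0.0980 0.7696]
step 4: x^-=[-0.7555, -2.1917, -3.6158]  P^-=[0.3036 -0.0275 0.1505; -0.0275 0.6366 0.1862; 0.1505 0.1862 0.9166]  S=[0.5381 0.0729; 0.0729 1.1875]  K=[0.5540 -0.0034; -0.0104 0.5217; 0.2633 0.1247]  nu=[3.3223, 5.6960]  x^+=[1.0659, 0.7457, -2.0307]  P^+=[0.1387 -0.0434 0.0675; -0.0434 0.3141 0.1005; 0.0675 0.1005 0.8561]

innov = [3.3223, 5.6960]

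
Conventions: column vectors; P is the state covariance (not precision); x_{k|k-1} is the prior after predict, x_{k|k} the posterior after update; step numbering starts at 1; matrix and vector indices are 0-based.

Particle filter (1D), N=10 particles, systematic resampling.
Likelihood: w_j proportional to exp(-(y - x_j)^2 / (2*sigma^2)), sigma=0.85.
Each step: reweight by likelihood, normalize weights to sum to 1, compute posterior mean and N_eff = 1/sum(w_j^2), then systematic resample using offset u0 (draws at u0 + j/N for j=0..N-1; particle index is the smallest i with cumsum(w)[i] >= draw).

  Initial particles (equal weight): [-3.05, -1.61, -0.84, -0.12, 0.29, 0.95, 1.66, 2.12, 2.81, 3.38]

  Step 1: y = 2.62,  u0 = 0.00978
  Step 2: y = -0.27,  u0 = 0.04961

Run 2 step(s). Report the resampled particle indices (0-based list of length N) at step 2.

resampled_idx = [0, 0, 0, 0, 0, 0, 1, 1, 2, 3]

step 1: w=[0.0000, 0.0000, 0.0001, 0.0017, 0.0073, 0.0455, 0.1657, 0.2637, 0.3058, 0.2102]  mean=2.4489  Neff=4.2230  idx=[5, 6, 6, 7, 7, 8, 8, 8, 9, 9]
step 2: w=[0.6471, 0.1377, 0.1377, 0.0348, 0.0348, 0.0026, 0.0026, 0.0026, 0.0002, 0.0002]  mean=1.2420  Neff=2.1784  idx=[0, 0, 0, 0, 0, 0, 1, 1, 2, 3]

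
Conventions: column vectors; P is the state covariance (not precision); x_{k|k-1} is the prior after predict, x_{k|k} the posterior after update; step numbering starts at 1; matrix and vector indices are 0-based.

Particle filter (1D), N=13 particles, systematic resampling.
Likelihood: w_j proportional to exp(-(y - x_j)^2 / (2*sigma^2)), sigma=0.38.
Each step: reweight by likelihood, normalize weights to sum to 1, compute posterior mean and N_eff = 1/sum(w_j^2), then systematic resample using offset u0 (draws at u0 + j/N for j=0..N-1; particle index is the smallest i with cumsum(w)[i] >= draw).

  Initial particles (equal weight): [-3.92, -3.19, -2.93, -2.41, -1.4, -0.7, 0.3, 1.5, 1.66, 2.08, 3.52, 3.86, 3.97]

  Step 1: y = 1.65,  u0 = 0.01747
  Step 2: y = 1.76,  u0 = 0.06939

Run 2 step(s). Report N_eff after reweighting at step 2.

N_eff = 12.7915

step 1: w=[0.0000, 0.0000, 0.0000, 0.0000, 0.0000, 0.0000, 0.0007, 0.3770, 0.4074, 0.2148, 0.0000, 0.0000, 0.0000]  mean=1.6889  Neff=2.8227  idx=[7, 7, 7, 7, 7, 8, 8, 8, 8, 8, 9, 9, 9]
step 2: w=[0.0727, 0.0727, 0.0727, 0.0727, 0.0727, 0.0887, 0.0887, 0.0887, 0.0887, 0.0887, 0.0644, 0.0644, 0.0644]  mean=1.6830  Neff=12.7915  idx=[0, 2, 3, 4, 5, 6, 6, 7, 8, 9, 10, 11, 12]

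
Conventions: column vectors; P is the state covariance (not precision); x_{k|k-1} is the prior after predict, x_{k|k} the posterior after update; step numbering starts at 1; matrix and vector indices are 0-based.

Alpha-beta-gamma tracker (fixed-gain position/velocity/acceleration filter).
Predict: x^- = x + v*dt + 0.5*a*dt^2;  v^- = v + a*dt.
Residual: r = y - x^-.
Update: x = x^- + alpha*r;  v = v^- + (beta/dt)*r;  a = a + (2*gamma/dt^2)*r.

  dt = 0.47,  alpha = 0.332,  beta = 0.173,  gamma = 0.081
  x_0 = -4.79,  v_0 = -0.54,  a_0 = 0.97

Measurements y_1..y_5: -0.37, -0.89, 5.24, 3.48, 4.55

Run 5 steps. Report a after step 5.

a_post = 0.7176

step 1: x_pred=-4.9367  r=4.5667  x^+=-3.4205  v^+=1.5968  a^+=4.3190
step 2: x_pred=-2.1930  r=1.3030  x^+=-1.7604  v^+=4.1064  a^+=5.2746
step 3: x_pred=0.7522  r=4.4878  x^+=2.2421  v^+=8.2373  a^+=8.5658
step 4: x_pred=7.0598  r=-3.5798  x^+=5.8713  v^+=10.9456  a^+=5.9405
step 5: x_pred=11.6718  r=-7.1218  x^+=9.3074  v^+=11.1162  a^+=0.7176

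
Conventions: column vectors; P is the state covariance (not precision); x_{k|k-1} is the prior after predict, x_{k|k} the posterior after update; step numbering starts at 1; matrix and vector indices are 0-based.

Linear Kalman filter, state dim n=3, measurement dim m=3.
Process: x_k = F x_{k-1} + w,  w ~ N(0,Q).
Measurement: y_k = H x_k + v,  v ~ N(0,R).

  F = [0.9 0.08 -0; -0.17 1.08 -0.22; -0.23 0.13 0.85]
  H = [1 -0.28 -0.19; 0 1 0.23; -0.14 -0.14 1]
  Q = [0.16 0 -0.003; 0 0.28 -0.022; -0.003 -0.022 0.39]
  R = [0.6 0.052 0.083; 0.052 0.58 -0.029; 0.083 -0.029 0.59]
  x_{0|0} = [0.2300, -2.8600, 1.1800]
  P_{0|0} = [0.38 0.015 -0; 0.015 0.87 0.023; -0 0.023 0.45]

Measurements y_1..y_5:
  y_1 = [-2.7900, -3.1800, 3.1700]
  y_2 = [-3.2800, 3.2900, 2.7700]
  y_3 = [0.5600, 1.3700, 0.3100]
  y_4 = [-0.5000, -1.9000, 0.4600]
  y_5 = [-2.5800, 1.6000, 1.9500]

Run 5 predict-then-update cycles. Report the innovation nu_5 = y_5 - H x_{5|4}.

innov = [-2.1904, 2.5129, 1.1697]

step 1: x^-=[-0.0218, -3.3875, 0.5783]  P^-=[0.4755 0.0310 -0.0696; 0.0310 1.3111 0.0473; -0.0696 0.0473 0.7541]  S=[1.2196 -0.3451 -0.1620; -0.3451 1.9527 0.0045; -0.1620 0.0045 1.3866]  K=[0.4091 0.0801 -0.0538; -0.1124 0.6574 -0.1167; -0.0869 0.0964 0.5356]  nu=[-3.6068, 0.0745, 2.1144]  x^+=[-1.6052, -3.1797, 2.0317]  P^+=[0.2704 0.0587 0.0460; 0.0587 0.3868 -0.0349; 0.0460 -0.0349 0.3076]
step 2: x^-=[-1.6991, -3.6082, 1.6827]  P^-=[0.3899 0.0398 -0.0164; 0.0398 0.7524 -0.0659; -0.0164 -0.0659 0.6039]  S=[1.0476 -0.1322 -0.0609; -0.1322 1.3340 -0.0642; -0.0609 -0.0642 1.2408]  K=[0.3700 0.0618 -0.0403; -0.0901 0.5380 -0.1190; -0.0696 0.0717 0.4962]  nu=[-2.2715, 6.5112, 0.3442]  x^+=[-2.1511, 0.0584, 2.4788]  P^+=[0.2433 0.0457 0.0456; 0.0457 0.3205 -0.0420; 0.0456 -0.0420 0.2854]
step 3: x^-=[-1.9313, -0.1166, 2.6093]  P^-=[0.3657 0.0260 -0.0135; 0.0260 0.6812 -0.0749; -0.0135 -0.0749 0.5846]  S=[1.0228 -0.1223 -0.0501; -0.1223 1.2577 -0.0656; -0.0501 -0.0656 1.2209]  K=[0.3572 0.0509 -0.0386; -0.0916 0.5128 -0.1187; -0.0694 0.0661 0.4897]  nu=[2.9544, 0.8865, -2.5860]  x^+=[-0.7312, 0.3742, 1.1966]  P^+=[0.2330 0.0392 0.0435; 0.0392 0.3063 -0.0441; 0.0435 -0.0441 0.2812]
step 4: x^-=[-0.6281, 0.2652, 1.2339]  P^-=[0.3563 0.0206 -0.0139; 0.0206 0.6674 -0.0764; -0.0139 -0.0764 0.5815]  S=[1.0153 -0.1235 -0.0482; -0.1235 1.2430 -0.0651; -0.0482 -0.0651 1.2177]  K=[0.3518 0.0469 -0.0383; -0.0934 0.5073 -0.1184; -0.0704 0.0647 0.4886]  nu=[0.4368, -2.4490, -0.8247]  x^+=[-0.5578, -0.9203, 0.6417]  P^+=[0.2287 0.0369 0.0424; 0.0369 0.3031 -0.0447; 0.0424 -0.0447 0.2802]
step 5: x^-=[-0.5756, -1.0403, 0.5541]  P^-=[0.3525 0.0189 -0.0142; 0.0189 0.6646 -0.0767; -0.0142 -0.0767 0.5810]  S=[1.0122 -0.1243 -0.0477; -0.1243 1.2401 -0.0648; -0.0477 -0.0648 1.2171]  K=[0.3495 0.0457 -0.0382; -0.0942 0.5061 -0.1184; -0.0709 0.0644 0.4885]  nu=[-2.1904, 2.5129, 1.1697]  x^+=[-1.2711, 0.2993, 1.4425]  P^+=[0.2270 0.0361 0.0420; 0.0361 0.3024 -0.0449; 0.0420 -0.0449 0.2800]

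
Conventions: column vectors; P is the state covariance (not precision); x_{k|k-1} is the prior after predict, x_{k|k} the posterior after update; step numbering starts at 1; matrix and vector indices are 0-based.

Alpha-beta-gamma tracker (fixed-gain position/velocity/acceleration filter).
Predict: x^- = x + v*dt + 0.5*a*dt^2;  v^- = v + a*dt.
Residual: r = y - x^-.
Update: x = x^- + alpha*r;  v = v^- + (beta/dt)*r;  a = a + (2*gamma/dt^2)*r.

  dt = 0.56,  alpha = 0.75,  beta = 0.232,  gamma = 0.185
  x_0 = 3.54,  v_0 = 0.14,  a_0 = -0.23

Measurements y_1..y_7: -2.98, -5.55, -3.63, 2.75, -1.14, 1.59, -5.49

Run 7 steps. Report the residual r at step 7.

step 1: x_pred=3.5823  r=-6.5623  x^+=-1.3394  v^+=-2.7075  a^+=-7.9726
step 2: x_pred=-4.1057  r=-1.4443  x^+=-5.1889  v^+=-7.7705  a^+=-9.6766
step 3: x_pred=-11.0577  r=7.4277  x^+=-5.4869  v^+=-10.1122  a^+=-0.9131
step 4: x_pred=-11.2929  r=14.0429  x^+=-0.7607  v^+=-4.8057  a^+=15.6554
step 5: x_pred=-0.9972  r=-0.1428  x^+=-1.1043  v^+=3.9021  a^+=15.4869
step 6: x_pred=3.5092  r=-1.9192  x^+=2.0698  v^+=11.7797  a^+=13.2225
step 7: x_pred=10.7397  r=-16.2297  x^+=-1.4326  v^+=12.4605  a^+=-5.9261

resid = -16.2297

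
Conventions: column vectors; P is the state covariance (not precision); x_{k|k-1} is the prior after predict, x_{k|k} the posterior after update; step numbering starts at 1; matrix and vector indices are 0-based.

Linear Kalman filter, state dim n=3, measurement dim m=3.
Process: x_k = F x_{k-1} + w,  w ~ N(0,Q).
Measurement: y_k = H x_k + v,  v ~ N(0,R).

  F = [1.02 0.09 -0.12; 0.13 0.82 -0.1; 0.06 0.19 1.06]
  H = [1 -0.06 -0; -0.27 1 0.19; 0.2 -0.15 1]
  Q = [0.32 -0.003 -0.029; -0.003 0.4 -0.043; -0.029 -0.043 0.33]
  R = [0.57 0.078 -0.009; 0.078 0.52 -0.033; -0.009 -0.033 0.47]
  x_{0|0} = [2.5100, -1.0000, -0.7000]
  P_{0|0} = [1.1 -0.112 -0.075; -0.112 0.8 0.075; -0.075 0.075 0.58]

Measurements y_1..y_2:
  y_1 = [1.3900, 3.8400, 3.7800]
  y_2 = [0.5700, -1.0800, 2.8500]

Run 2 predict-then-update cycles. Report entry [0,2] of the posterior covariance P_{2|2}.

P_post[0,2] = -0.0410

step 1: x^-=[2.5542, -0.4237, -0.7814]  P^-=[1.4754 0.1146 -0.1192; 0.1146 0.9281 0.0743; -0.1192 0.0743 1.0326]  S=[2.0350 -0.2831 0.1522; -0.2831 1.5715 0.0718; 0.1522 0.0718 1.5057]  K=[0.7093 -0.0689 0.0370; 0.1182 0.6043 -0.0686; -0.0902 0.1460 0.6647]  nu=[-1.1896, 5.1018, 3.9870]  x^+=[1.5064, 2.2451, 2.7213]  P^+=[0.4068 0.1372 -0.0475; 0.1372 0.3676 -0.0255; -0.0475 -0.0255 0.3141]
step 2: x^-=[1.4120, 1.7647, 3.4015]  P^-=[0.7881 0.2065 -0.0633; 0.2065 0.6918 -0.0337; -0.0633 -0.0337 0.6844]  S=[1.3358 0.0219 0.0601; 0.0219 1.1762 -0.0177; 0.0601 -0.0177 1.1739]  K=[0.5801 -0.0260 0.0239; 0.1184 0.5320 -0.0800; -0.0738 0.1066 0.5819]  nu=[-0.7361, -3.1098, -0.5692]  x^+=[1.0524, 0.0688, 2.7932]  P^+=[0.3362 0.1295 -0.0410; 0.1295 0.3297 -0.0327; -0.0410 -0.0327 0.2740]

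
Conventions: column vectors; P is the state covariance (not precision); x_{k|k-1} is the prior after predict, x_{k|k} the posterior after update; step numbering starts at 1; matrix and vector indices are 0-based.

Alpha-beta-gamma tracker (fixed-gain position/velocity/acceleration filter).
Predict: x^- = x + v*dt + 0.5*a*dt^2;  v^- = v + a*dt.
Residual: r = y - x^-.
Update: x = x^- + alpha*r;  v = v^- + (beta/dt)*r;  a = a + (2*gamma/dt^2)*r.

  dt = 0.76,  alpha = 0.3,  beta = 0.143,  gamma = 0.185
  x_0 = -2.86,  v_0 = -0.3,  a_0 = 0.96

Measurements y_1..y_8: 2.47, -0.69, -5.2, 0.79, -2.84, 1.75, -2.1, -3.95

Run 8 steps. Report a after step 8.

a_post = 9.3530

step 1: x_pred=-2.8108  r=5.2808  x^+=-1.2265  v^+=1.4232  a^+=4.3428
step 2: x_pred=1.1093  r=-1.7993  x^+=0.5695  v^+=4.3852  a^+=3.1902
step 3: x_pred=4.8235  r=-10.0235  x^+=1.8165  v^+=4.9237  a^+=-3.2307
step 4: x_pred=4.6254  r=-3.8354  x^+=3.4748  v^+=1.7466  a^+=-5.6877
step 5: x_pred=3.1596  r=-5.9996  x^+=1.3597  v^+=-3.7049  a^+=-9.5309
step 6: x_pred=-4.2085  r=5.9585  x^+=-2.4209  v^+=-9.8272  a^+=-5.7140
step 7: x_pred=-11.5398  r=9.4398  x^+=-8.7079  v^+=-12.3937  a^+=0.3330
step 8: x_pred=-18.0309  r=14.0809  x^+=-13.8067  v^+=-9.4912  a^+=9.3530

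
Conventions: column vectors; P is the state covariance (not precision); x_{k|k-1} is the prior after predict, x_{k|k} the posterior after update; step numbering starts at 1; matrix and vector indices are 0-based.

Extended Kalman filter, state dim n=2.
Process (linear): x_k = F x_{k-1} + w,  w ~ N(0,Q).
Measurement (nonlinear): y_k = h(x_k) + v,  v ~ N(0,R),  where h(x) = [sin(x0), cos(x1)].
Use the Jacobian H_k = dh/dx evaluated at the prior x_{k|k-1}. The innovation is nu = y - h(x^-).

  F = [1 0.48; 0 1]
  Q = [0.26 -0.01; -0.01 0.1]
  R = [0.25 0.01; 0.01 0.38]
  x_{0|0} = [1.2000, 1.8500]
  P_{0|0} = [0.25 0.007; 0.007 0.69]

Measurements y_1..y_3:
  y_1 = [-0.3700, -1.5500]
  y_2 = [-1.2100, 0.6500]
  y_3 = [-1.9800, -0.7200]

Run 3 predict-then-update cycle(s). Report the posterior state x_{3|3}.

step 1: x^-=[2.0880, 1.8500]  P^-=[0.6757 0.3282; 0.3282 0.7900]  H_jac=[-0.4945 0.0000; 0.0000 -0.9613]  S=[0.4152 0.1660; 0.1660 1.1100]  K=[-0.7350 -0.1743; -0.1248 -0.6655]  nu=[-1.2392, -1.2744]  x^+=[3.2209, 2.8527]  P^+=[0.3751 0.0766; 0.0766 0.2644]
step 2: x^-=[4.5903, 2.8527]  P^-=[0.7695 0.1935; 0.1935 0.3644]  H_jac=[-0.1218 0.0000; 0.0000 -0.2848]  S=[0.2614 0.0167; 0.0167 0.4096]  K=[-0.3509 -0.1202; -0.0741 -0.2504]  nu=[-0.2174, 1.6086]  x^+=[4.4732, 2.4661]  P^+=[0.7300 0.1727; 0.1727 0.3366]
step 3: x^-=[5.6569, 2.4661]  P^-=[1.2334 0.3243; 0.3243 0.4366]  H_jac=[0.8102 0.0000; 0.0000 -0.6253]  S=[1.0596 -0.1543; -0.1543 0.5507]  K=[0.9273 -0.1084; 0.1832 -0.4444]  nu=[-1.3939, 0.0604]  x^+=[4.3579, 2.1838]  P^+=[0.2848 0.0511; 0.0511 0.2672]

x_post = [4.3579, 2.1838]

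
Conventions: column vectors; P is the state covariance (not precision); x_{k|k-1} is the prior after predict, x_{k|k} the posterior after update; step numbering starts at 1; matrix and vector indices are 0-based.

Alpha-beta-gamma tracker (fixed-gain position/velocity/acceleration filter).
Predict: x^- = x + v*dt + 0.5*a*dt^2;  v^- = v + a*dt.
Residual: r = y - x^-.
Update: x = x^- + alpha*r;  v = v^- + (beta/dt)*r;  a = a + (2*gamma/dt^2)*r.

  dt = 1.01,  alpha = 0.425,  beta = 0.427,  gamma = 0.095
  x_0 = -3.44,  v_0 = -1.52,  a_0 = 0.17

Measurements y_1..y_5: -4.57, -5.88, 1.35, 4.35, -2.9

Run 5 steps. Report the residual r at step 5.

step 1: x_pred=-4.8885  r=0.3185  x^+=-4.7531  v^+=-1.2137  a^+=0.2293
step 2: x_pred=-5.8620  r=-0.0180  x^+=-5.8696  v^+=-0.9897  a^+=0.2260
step 3: x_pred=-6.7539  r=8.1039  x^+=-3.3098  v^+=2.6647  a^+=1.7354
step 4: x_pred=0.2667  r=4.0833  x^+=2.0021  v^+=6.1437  a^+=2.4959
step 5: x_pred=9.4803  r=-12.3803  x^+=4.2187  v^+=3.4305  a^+=0.1900

resid = -12.3803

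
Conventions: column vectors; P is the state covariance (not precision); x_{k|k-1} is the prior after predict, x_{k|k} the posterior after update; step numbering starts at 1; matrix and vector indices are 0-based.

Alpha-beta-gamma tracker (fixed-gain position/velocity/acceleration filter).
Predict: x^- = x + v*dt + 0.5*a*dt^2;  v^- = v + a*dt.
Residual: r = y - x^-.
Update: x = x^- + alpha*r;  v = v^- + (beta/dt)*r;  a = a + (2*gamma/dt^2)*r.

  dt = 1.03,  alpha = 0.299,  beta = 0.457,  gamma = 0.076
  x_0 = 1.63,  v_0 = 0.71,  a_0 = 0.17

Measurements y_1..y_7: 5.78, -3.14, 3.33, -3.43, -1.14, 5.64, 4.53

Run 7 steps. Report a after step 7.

step 1: x_pred=2.4515  r=3.3285  x^+=3.4467  v^+=2.3619  a^+=0.6469
step 2: x_pred=6.2226  r=-9.3626  x^+=3.4232  v^+=-1.1259  a^+=-0.6945
step 3: x_pred=1.8951  r=1.4349  x^+=2.3242  v^+=-1.2046  a^+=-0.4890
step 4: x_pred=0.8240  r=-4.2540  x^+=-0.4479  v^+=-3.5957  a^+=-1.0985
step 5: x_pred=-4.7342  r=3.5942  x^+=-3.6595  v^+=-3.1324  a^+=-0.5835
step 6: x_pred=-7.1954  r=12.8354  x^+=-3.3576  v^+=1.9615  a^+=1.2555
step 7: x_pred=-0.6713  r=5.2013  x^+=0.8839  v^+=5.5624  a^+=2.0007

a_post = 2.0007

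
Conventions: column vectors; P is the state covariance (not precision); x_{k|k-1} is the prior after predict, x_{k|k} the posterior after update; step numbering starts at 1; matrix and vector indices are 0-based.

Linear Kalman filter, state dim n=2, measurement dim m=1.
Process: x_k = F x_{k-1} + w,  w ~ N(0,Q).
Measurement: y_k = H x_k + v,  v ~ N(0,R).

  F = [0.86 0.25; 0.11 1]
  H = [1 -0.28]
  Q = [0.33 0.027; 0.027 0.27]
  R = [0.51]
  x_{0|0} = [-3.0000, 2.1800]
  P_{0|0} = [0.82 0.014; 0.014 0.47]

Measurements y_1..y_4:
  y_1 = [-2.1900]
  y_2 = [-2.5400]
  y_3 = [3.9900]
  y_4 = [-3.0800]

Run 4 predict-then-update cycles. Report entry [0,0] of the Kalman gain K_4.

K[0,0] = 0.6381

step 1: x^-=[-2.0350, 1.8500]  P^-=[0.9719 0.2345; 0.2345 0.7530]  S=[1.4096]  K=[0.6429; 0.0168]  nu=[0.3630]  x^+=[-1.8016, 1.8561]  P^+=[0.3893 0.2193; 0.2193 0.7526]
step 2: x^-=[-1.0854, 1.6579]  P^-=[0.7592 0.4466; 0.4466 1.0756]  S=[1.1035]  K=[0.5747; 0.1318]  nu=[-0.9904]  x^+=[-1.6546, 1.5274]  P^+=[0.3948 0.3630; 0.3630 1.0564]
step 3: x^-=[-1.0411, 1.3454]  P^-=[0.8441 0.6506; 0.6506 1.4110]  S=[1.1004]  K=[0.6015; 0.2322]  nu=[5.4078]  x^+=[2.2119, 2.6012]  P^+=[0.4459 0.4969; 0.4969 1.3517]
step 4: x^-=[2.5525, 2.8445]  P^-=[0.9579 0.8481; 0.8481 1.7364]  S=[1.1291]  K=[0.6381; 0.3205]  nu=[-4.8361]  x^+=[-0.5333, 1.2944]  P^+=[0.4982 0.6172; 0.6172 1.6204]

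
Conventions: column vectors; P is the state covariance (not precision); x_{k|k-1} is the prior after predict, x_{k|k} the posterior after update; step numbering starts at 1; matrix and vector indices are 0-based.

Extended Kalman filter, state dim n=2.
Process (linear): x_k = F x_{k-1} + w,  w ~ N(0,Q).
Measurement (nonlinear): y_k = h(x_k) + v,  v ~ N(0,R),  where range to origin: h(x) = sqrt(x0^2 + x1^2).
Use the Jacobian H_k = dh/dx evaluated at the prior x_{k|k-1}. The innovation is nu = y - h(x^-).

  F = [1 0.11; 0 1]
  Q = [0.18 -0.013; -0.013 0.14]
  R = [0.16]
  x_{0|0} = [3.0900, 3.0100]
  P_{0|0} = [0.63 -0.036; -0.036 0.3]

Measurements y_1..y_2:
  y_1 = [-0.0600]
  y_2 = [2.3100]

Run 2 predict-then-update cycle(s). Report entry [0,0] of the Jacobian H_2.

H_jac[0,0] = 0.0729

step 1: x^-=[3.4211, 3.0100]  P^-=[0.8057 -0.0160; -0.0160 0.4400]  H_jac=[0.7508 0.6606]  S=[0.7903]  K=[0.7521; 0.3526]  nu=[-4.6168]  x^+=[-0.0510, 1.3822]  P^+=[0.3587 -0.2256; -0.2256 0.3418]
step 2: x^-=[0.1010, 1.3822]  P^-=[0.4932 -0.2010; -0.2010 0.4818]  H_jac=[0.0729 0.9973]  S=[0.6126]  K=[-0.2685; 0.7604]  nu=[0.9241]  x^+=[-0.1471, 2.0849]  P^+=[0.4491 -0.0759; -0.0759 0.1275]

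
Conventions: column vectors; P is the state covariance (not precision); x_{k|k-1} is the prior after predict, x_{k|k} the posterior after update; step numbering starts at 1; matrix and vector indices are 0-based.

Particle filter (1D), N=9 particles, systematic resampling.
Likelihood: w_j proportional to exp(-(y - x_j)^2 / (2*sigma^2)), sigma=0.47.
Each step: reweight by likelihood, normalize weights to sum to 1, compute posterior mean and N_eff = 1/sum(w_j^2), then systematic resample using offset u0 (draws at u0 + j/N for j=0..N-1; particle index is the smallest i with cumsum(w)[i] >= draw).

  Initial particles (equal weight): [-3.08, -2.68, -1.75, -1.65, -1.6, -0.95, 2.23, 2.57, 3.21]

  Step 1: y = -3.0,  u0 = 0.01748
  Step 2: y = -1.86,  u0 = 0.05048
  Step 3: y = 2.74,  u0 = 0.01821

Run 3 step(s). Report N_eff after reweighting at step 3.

step 1: w=[0.5369, 0.4320, 0.0159, 0.0088, 0.0064, 0.0000, 0.0000, 0.0000, 0.0000]  mean=-2.8639  Neff=2.1044  idx=[0, 0, 0, 0, 0, 1, 1, 1, 1]
step 2: w=[0.0329, 0.0329, 0.0329, 0.0329, 0.0329, 0.2088, 0.2088, 0.2088, 0.2088]  mean=-2.7459  Neff=5.5597  idx=[1, 4, 5, 6, 6, 7, 7, 8, 8]
step 3: w=[0.0000, 0.0000, 0.1429, 0.1429, 0.1429, 0.1429, 0.1429, 0.1429, 0.1429]  mean=-2.6800  Neff=7.0002  idx=[2, 2, 3, 4, 5, 6, 6, 7, 8]

N_eff = 7.0002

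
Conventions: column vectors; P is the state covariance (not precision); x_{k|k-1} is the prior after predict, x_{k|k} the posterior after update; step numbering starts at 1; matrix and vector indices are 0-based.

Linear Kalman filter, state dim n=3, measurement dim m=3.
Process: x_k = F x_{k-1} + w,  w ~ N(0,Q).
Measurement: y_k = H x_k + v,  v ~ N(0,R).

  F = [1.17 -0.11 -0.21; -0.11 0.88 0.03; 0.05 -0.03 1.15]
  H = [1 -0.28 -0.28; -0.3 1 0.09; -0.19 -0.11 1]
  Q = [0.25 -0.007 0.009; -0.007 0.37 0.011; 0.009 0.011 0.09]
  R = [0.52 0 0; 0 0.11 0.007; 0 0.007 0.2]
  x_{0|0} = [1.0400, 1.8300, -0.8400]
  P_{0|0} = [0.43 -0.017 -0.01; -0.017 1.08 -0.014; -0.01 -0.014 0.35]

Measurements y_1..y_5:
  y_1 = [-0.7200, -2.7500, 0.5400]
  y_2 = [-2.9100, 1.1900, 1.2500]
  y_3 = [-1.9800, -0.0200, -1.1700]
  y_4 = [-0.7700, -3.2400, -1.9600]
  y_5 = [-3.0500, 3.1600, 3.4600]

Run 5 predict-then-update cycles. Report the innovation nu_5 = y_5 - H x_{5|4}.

step 1: x^-=[1.1919, 1.4708, -0.9689]  P^-=[0.8758 -0.1847 -0.0578; -0.1847 1.2145 -0.0215; -0.0578 -0.0215 0.5548]  S=[1.6669 -0.8205 -0.3293; -0.8205 1.5179 -0.0007; -0.3293 -0.0007 0.8201]  K=[0.5656 0.0075 -0.0215; 0.1088 0.8941 -0.1019; 0.0422 0.0533 0.7098]  nu=[-1.7714, -3.7760, 1.8971]  x^+=[0.1211, -2.2913, 0.1016]  P^+=[0.3411 0.0966 0.0712; 0.0966 0.1250 0.0180; 0.0712 0.0180 0.1578]
step 2: x^-=[0.3724, -2.0266, 0.1916]  P^-=[0.6664 0.0374 0.0802; 0.0374 0.4528 0.0251; 0.0802 0.0251 0.3064]  S=[1.1840 -0.2876 -0.1224; -0.2876 0.6031 0.0163; -0.1224 0.0163 0.5015]  K=[0.5377 -0.0019 0.0305; 0.1031 0.7870 -0.0638; 0.0655 0.0628 0.5890]  nu=[-3.7962, 3.3110, 0.9062]  x^+=[-1.6475, 0.1298, 0.6847]  P^+=[0.3270 0.0911 0.0782; 0.0911 0.1114 0.0223; 0.0782 0.0223 0.1356]
step 3: x^-=[-2.0856, 0.3160, 0.7011]  P^-=[0.6441 0.0345 0.0938; 0.0345 0.4434 0.0280; 0.0938 0.0280 0.2774]  S=[1.1531 -0.2792 -0.0965; -0.2792 0.5929 0.0125; -0.0965 0.0125 0.4656]  K=[0.5296 -0.0049 0.0404; 0.1001 0.7830 -0.0589; 0.0696 0.0628 0.5635]  nu=[0.3904, -1.0248, -2.2326]  x^+=[-1.9641, -0.3159, -0.5943]  P^+=[0.3226 0.0894 0.0792; 0.0894 0.1105 0.0228; 0.0792 0.0228 0.1307]
step 4: x^-=[-2.1384, -0.0798, -0.7721]  P^-=[0.6378 0.0334 0.0960; 0.0334 0.4430 0.0282; 0.0960 0.0282 0.2710]  S=[1.1458 -0.2779 -0.0913; -0.2779 0.5924 0.0113; -0.0913 0.0113 0.4581]  K=[0.5271 -0.0056 0.0421; 0.0992 0.7827 -0.0581; 0.0702 0.0625 0.5575]  nu=[1.1299, -3.7323, -1.6030]  x^+=[-1.5896, -2.7959, -1.8198]  P^+=[0.3211 0.0889 0.0792; 0.0889 0.1103 0.0229; 0.0792 0.0229 0.1295]
step 5: x^-=[-1.1701, -2.3402, -2.0884]  P^-=[0.6359 0.0331 0.0962; 0.0331 0.4429 0.0282; 0.0962 0.0282 0.2694]  S=[1.1438 -0.2776 -0.0902; -0.2776 0.5923 0.0110; -0.0902 0.0110 0.4563]  K=[0.5263 -0.0058 0.0423; 0.0990 0.7827 -0.0580; 0.0703 0.0624 0.5559]  nu=[-3.1199, 5.3371, 5.0686]  x^+=[-2.6285, 1.2343, 0.8433]  P^+=[0.3206 0.0887 0.0791; 0.0887 0.1103 0.0229; 0.0791 0.0229 0.1292]

innov = [-3.1199, 5.3371, 5.0686]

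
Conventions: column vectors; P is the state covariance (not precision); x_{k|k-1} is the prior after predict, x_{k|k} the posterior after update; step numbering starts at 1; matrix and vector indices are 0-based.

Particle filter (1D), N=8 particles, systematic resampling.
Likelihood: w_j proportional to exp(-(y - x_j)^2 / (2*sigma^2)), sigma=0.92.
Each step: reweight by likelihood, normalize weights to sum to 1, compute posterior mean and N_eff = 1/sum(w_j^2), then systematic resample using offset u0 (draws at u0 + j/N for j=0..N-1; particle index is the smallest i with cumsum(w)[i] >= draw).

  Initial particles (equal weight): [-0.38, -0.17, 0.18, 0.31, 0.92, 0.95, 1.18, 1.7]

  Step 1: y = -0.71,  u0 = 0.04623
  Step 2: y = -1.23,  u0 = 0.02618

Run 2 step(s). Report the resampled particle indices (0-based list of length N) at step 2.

step 1: w=[0.2676, 0.2402, 0.1787, 0.1543, 0.0594, 0.0560, 0.0346, 0.0092]  mean=0.1019  Neff=5.1821  idx=[0, 0, 1, 1, 2, 2, 3, 5]
step 2: w=[0.2002, 0.2002, 0.1580, 0.1580, 0.0948, 0.0948, 0.0756, 0.0185]  mean=-0.1307  Neff=6.4897  idx=[0, 0, 1, 2, 2, 3, 4, 5]

resampled_idx = [0, 0, 1, 2, 2, 3, 4, 5]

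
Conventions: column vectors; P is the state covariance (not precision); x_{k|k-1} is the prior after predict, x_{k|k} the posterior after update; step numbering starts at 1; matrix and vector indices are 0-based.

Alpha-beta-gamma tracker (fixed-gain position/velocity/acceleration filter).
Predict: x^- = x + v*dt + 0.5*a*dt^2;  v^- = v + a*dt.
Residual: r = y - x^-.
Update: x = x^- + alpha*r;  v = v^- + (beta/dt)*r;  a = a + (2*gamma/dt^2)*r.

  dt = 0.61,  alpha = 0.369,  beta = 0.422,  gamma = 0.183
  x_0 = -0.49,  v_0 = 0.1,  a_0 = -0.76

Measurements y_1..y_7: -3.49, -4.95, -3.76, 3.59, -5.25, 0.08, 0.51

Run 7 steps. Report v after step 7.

step 1: x_pred=-0.5704  r=-2.9196  x^+=-1.6477  v^+=-2.3834  a^+=-3.6317
step 2: x_pred=-3.7773  r=-1.1727  x^+=-4.2100  v^+=-5.4100  a^+=-4.7852
step 3: x_pred=-8.4004  r=4.6404  x^+=-6.6881  v^+=-5.1188  a^+=-0.2209
step 4: x_pred=-9.8517  r=13.4417  x^+=-4.8917  v^+=4.0455  a^+=13.0004
step 5: x_pred=-0.0052  r=-5.2448  x^+=-1.9405  v^+=8.3474  a^+=7.8416
step 6: x_pred=4.6103  r=-4.5303  x^+=2.9386  v^+=9.9967  a^+=3.3856
step 7: x_pred=9.6665  r=-9.1565  x^+=6.2877  v^+=5.7274  a^+=-5.6208

v_post = 5.7274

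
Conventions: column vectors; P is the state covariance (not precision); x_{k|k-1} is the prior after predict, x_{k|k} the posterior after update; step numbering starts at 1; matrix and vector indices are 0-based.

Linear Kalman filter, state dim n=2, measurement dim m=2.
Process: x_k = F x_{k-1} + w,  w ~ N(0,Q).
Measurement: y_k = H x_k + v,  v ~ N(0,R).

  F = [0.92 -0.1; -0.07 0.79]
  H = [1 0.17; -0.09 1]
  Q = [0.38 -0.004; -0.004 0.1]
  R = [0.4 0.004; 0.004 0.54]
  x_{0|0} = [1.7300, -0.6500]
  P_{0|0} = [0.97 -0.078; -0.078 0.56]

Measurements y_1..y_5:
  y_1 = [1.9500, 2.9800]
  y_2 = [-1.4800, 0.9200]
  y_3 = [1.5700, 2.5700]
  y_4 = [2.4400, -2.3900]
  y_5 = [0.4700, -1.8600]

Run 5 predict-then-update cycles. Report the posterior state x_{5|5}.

x_post = [1.0852, -0.5181]

step 1: x^-=[1.6566, -0.6346]  P^-=[1.2210 -0.1679; -0.1679 0.4629]  S=[1.5772 -0.1926; -0.1926 1.0430]  K=[0.7402 -0.1297; -0.0007 0.4582]  nu=[0.4013, 3.7637]  x^+=[1.4654, 1.0895]  P^+=[0.3023 -0.0399; -0.0399 0.2438]
step 2: x^-=[1.2392, 0.7582]  P^-=[0.6457 -0.0720; -0.0720 0.2581]  S=[1.0286 -0.0811; -0.0811 0.8162]  K=[0.6080 -0.0990; -0.0018 0.3239]  nu=[-2.8481, 0.2734]  x^+=[-0.5194, 0.8518]  P^+=[0.2477 -0.0287; -0.0287 0.1723]
step 3: x^-=[-0.5631, 0.7093]  P^-=[0.5966 -0.0546; -0.0546 0.2119]  S=[0.9842 -0.0675; -0.0675 0.7666]  K=[0.5907 -0.0893; 0.0005 0.2829]  nu=[2.0125, 1.8100]  x^+=[0.4639, 1.2224]  P^+=[0.2400 -0.0243; -0.0243 0.1506]
step 4: x^-=[0.3046, 0.9332]  P^-=[0.5891 -0.0492; -0.0492 0.1978]  S=[0.9781 -0.0638; -0.0638 0.7515]  K=[0.5881 -0.0860; 0.0017 0.2693]  nu=[1.9768, -3.2958]  x^+=[1.7508, 0.0489]  P^+=[0.2388 -0.0226; -0.0226 0.1434]
step 5: x^-=[1.6059, -0.0839]  P^-=[0.5877 -0.0473; -0.0473 0.1932]  S=[0.9772 -0.0626; -0.0626 0.7464]  K=[0.5877 -0.0849; 0.0022 0.2647]  nu=[-1.1216, -1.6316]  x^+=[1.0852, -0.5181]  P^+=[0.2385 -0.0220; -0.0220 0.1409]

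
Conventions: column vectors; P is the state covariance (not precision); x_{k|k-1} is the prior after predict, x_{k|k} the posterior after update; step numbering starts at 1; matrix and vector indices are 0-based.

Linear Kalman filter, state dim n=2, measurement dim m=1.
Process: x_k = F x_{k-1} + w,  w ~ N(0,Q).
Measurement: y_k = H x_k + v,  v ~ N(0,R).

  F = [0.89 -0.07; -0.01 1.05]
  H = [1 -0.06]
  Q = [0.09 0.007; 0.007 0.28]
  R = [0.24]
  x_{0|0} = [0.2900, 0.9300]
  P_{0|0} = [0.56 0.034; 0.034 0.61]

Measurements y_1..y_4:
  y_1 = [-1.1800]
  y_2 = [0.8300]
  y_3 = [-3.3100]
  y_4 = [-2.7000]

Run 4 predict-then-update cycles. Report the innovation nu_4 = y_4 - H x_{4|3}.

innov = [-1.1704]

step 1: x^-=[0.1930, 0.9736]  P^-=[0.5323 -0.0110; -0.0110 0.9519]  S=[0.7771]  K=[0.6859; -0.0877]  nu=[-1.3146]  x^+=[-0.7087, 1.0889]  P^+=[0.1668 0.0357; 0.0357 0.9459]
step 2: x^-=[-0.7069, 1.1504]  P^-=[0.2223 -0.0306; -0.0306 1.3221]  S=[0.4707]  K=[0.4761; -0.2336]  nu=[1.6060]  x^+=[0.0577, 0.7753]  P^+=[0.1156 0.0217; 0.0217 1.2964]
step 3: x^-=[-0.0029, 0.8135]  P^-=[0.1852 -0.0690; -0.0690 1.7089]  S=[0.4396]  K=[0.4307; -0.3902]  nu=[-3.2583]  x^+=[-1.4061, 2.0848]  P^+=[0.1037 0.0049; 0.0049 1.6420]
step 4: x^-=[-1.3974, 2.2031]  P^-=[0.1795 -0.1100; -0.1100 2.0902]  S=[0.4403]  K=[0.4228; -0.5348]  nu=[-1.1704]  x^+=[-1.8922, 2.8290]  P^+=[0.1008 -0.0105; -0.0105 1.9642]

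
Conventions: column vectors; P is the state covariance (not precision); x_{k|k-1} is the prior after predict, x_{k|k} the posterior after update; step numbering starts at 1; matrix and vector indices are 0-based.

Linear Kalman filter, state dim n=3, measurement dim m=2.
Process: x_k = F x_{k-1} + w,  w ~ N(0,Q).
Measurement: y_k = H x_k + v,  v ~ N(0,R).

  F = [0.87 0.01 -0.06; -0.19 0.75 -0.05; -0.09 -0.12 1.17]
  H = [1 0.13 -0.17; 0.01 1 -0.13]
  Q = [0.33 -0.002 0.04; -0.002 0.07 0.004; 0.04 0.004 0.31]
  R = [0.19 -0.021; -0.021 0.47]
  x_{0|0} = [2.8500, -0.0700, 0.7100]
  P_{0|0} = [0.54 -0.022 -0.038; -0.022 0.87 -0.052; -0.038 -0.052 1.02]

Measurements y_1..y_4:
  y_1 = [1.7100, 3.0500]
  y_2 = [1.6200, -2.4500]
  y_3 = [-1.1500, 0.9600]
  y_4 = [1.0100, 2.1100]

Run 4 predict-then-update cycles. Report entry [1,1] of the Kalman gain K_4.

K[1,1] = 0.2614

step 1: x^-=[2.4362, -0.6295, 0.5826]  P^-=[0.7461 -0.0924 -0.1125; -0.0924 0.5909 -0.1614; -0.1125 -0.1614 1.7453]  S=[1.0179 0.0543; 0.0543 1.1309]  K=[0.7452 -0.0980; -0.0172 0.5411; -0.4053 -0.3249]  nu=[-0.5453, 3.7309]  x^+=[1.6643, 1.3985, -0.4086]  P^+=[0.1779 -0.0414 0.1699; -0.0414 0.2605 0.0419; 0.1699 0.0419 1.4444]
step 2: x^-=[1.4864, 0.7531, -0.7957]  P^-=[0.4514 -0.0594 0.1034; -0.0594 0.2385 -0.0991; 0.1034 -0.0991 2.2441]  S=[0.6640 0.0095; 0.0095 0.7707]  K=[0.6430 -0.0966; -0.0221 0.3256; -0.4310 -0.5004]  nu=[-0.0996, -3.3214]  x^+=[1.7433, -0.3262, 0.9092]  P^+=[0.1708 -0.0277 0.2528; -0.0277 0.1566 0.0214; 0.2528 0.0214 1.9236]
step 3: x^-=[1.4588, -0.6213, 0.9460]  P^-=[0.4393 -0.0504 0.1535; -0.0504 0.1801 -0.1546; 0.1535 -0.1546 2.8870]  S=[0.6573 0.0288; 0.0288 0.7378]  K=[0.6236 -0.1138; -0.0130 0.2712; -0.5132 -0.6962]  nu=[-2.3672, 1.6897]  x^+=[-0.2098, -0.1322, 0.9847]  P^+=[0.1782 -0.0272 0.3162; -0.0272 0.1260 -0.0159; 0.3162 -0.0159 2.3357]
step 4: x^-=[-0.2429, -0.1085, 1.1869]  P^-=[0.4398 -0.0507 0.1881; -0.0507 0.1681 -0.2227; 0.1881 -0.2227 3.4479]  S=[0.6650 0.0476; 0.0476 0.7528]  K=[0.6129 -0.1327; -0.0051 0.2614; -0.5811 -0.8520]  nu=[1.4688, 2.3753]  x^+=[0.3422, 0.5048, -1.6904]  P^+=[0.1845 -0.0301 0.3610; -0.0301 0.1168 -0.0500; 0.3610 -0.0500 2.6298]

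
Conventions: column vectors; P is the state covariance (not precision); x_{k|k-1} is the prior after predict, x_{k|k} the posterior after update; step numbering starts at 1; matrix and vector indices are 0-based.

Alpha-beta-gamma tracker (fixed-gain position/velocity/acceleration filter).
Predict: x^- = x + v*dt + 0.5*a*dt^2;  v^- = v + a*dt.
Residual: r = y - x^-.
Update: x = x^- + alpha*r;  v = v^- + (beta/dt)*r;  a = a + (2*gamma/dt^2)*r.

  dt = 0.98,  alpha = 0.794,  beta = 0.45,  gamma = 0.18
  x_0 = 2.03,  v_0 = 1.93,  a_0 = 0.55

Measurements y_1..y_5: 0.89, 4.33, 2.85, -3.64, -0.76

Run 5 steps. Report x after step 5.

x_post = -2.1181

step 1: x_pred=4.1855  r=-3.2955  x^+=1.5689  v^+=0.9558  a^+=-0.6853
step 2: x_pred=2.1764  r=2.1536  x^+=3.8864  v^+=1.2730  a^+=0.1219
step 3: x_pred=5.1925  r=-2.3425  x^+=3.3326  v^+=0.3169  a^+=-0.7561
step 4: x_pred=3.2800  r=-6.9200  x^+=-2.2145  v^+=-3.6017  a^+=-3.3501
step 5: x_pred=-7.3528  r=6.5928  x^+=-2.1181  v^+=-3.8574  a^+=-0.8788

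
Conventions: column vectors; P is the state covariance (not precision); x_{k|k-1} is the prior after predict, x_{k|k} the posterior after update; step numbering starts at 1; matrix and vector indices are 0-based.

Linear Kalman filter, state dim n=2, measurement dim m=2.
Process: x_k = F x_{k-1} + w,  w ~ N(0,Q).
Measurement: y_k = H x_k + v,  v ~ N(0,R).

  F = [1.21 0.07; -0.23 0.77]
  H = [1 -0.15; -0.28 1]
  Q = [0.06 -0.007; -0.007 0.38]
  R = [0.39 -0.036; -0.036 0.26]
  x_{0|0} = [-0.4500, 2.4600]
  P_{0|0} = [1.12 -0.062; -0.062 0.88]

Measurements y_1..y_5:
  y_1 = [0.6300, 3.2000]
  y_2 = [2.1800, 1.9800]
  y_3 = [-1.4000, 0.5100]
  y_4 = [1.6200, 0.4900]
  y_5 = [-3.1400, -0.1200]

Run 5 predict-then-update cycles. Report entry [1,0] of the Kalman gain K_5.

step 1: x^-=[-0.3723, 1.9977]  P^-=[1.6936 -0.3280; -0.3280 0.9830]  S=[2.2041 -0.9995; -0.9995 1.5594]  K=[0.7858 -0.0108; 0.1365 0.7767]  nu=[1.3020, 1.0981]  x^+=[0.6389, 3.0282]  P^+=[0.3154 0.0572; 0.0572 0.2130]
step 2: x^-=[0.9850, 2.1848]  P^-=[0.5326 -0.0309; -0.0309 0.5027]  S=[0.9431 -0.2927; -0.2927 0.8218]  K=[0.5639 -0.0182; 0.0904 0.6545]  nu=[1.5227, 0.0710]  x^+=[1.8424, 2.3689]  P^+=[0.2263 0.0383; 0.0383 0.1776]
step 3: x^-=[2.3952, 1.4003]  P^-=[0.3988 -0.0253; -0.0253 0.4837]  S=[0.8072 -0.2466; -0.2466 0.7892]  K=[0.4927 -0.0196; 0.0760 0.6457]  nu=[-3.5851, -0.2197]  x^+=[0.6331, 0.9860]  P^+=[0.1977 0.0325; 0.0325 0.1743]
step 4: x^-=[0.8351, 0.6136]  P^-=[0.3559 -0.0229; -0.0229 0.4823]  S=[0.7636 -0.2318; -0.2318 0.7829]  K=[0.4648 -0.0188; 0.0712 0.6452]  nu=[0.8769, 0.1102]  x^+=[1.2406, 0.7472]  P^+=[0.1866 0.0306; 0.0306 0.1738]
step 5: x^-=[1.5535, 0.2900]  P^-=[0.3392 -0.0215; -0.0215 0.4820]  S=[0.7465 -0.2257; -0.2257 0.7807]  K=[0.4532 -0.0182; 0.0694 0.6452]  nu=[-4.6500, 0.0250]  x^+=[-0.5543, -0.0166]  P^+=[0.1819 0.0299; 0.0299 0.1736]

K[1,0] = 0.0694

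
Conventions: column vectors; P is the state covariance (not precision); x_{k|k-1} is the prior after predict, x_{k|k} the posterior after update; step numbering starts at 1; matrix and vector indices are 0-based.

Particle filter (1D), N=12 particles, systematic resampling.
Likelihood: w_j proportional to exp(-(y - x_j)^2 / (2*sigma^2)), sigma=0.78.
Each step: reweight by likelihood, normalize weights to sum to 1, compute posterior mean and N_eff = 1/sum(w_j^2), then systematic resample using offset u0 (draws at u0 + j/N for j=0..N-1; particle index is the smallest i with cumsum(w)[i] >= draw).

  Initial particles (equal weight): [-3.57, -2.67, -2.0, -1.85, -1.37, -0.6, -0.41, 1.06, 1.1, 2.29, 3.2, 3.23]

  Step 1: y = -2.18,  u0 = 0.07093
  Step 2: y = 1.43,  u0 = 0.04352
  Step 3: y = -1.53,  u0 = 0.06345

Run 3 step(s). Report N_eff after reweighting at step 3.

step 1: w=[0.0552, 0.2218, 0.2631, 0.2470, 0.1576, 0.0347, 0.0206, 0.0000, 0.0000, 0.0000, 0.0000, 0.0000]  mean=-2.0174  Neff=4.7870  idx=[1, 1, 1, 2, 2, 2, 3, 3, 3, 4, 4, 6]
step 2: w=[0.0000, 0.0000, 0.0000, 0.0010, 0.0010, 0.0010, 0.0022, 0.0022, 0.0022, 0.0242, 0.0242, 0.9420]  mean=-0.4707  Neff=1.1254  idx=[10, 11, 11, 11, 11, 11, 11, 11, 11, 11, 11, 11]
step 3: w=[0.1997, 0.0728, 0.0728, 0.0728, 0.0728, 0.0728, 0.0728, 0.0728, 0.0728, 0.0728, 0.0728, 0.0728]  mean=-0.6017  Neff=10.1925  idx=[0, 0, 1, 2, 3, 4, 5, 7, 8, 9, 10, 11]

N_eff = 10.1925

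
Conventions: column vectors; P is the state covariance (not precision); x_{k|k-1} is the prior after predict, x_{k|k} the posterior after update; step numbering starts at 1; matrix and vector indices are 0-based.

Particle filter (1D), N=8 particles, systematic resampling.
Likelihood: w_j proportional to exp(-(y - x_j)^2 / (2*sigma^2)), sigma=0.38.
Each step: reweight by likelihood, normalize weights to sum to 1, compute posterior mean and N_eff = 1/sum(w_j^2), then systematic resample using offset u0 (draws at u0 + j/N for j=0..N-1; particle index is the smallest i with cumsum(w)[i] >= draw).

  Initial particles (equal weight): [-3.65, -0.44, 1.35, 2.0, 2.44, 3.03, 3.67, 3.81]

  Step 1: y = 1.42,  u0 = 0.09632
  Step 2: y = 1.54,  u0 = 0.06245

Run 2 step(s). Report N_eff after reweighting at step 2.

step 1: w=[0.0000, 0.0000, 0.7434, 0.2359, 0.0206, 0.0001, 0.0000, 0.0000]  mean=1.5259  Neff=1.6428  idx=[2, 2, 2, 2, 2, 2, 3, 3]
step 2: w=[0.1411, 0.1411, 0.1411, 0.1411, 0.1411, 0.1411, 0.0768, 0.0768]  mean=1.4499  Neff=7.6226  idx=[0, 1, 2, 3, 3, 4, 5, 7]

N_eff = 7.6226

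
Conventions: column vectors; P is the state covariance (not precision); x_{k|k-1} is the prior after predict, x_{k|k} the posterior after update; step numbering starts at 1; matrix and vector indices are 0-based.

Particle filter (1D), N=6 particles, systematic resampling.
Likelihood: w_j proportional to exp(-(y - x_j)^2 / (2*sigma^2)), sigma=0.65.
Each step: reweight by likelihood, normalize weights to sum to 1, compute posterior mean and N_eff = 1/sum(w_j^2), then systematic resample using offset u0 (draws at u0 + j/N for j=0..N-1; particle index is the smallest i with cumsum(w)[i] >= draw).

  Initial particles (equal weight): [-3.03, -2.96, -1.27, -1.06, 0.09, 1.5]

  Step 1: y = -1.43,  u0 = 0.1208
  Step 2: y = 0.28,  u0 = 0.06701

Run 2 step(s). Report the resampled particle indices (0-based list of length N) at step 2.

step 1: w=[0.0242, 0.0314, 0.4859, 0.4259, 0.0325, 0.0000]  mean=-1.2319  Neff=2.3800  idx=[2, 2, 2, 3, 3, 3]
step 2: w=[0.1093, 0.1093, 0.1093, 0.2241, 0.2241, 0.2241]  mean=-1.1288  Neff=5.3637  idx=[0, 2, 3, 4, 4, 5]

resampled_idx = [0, 2, 3, 4, 4, 5]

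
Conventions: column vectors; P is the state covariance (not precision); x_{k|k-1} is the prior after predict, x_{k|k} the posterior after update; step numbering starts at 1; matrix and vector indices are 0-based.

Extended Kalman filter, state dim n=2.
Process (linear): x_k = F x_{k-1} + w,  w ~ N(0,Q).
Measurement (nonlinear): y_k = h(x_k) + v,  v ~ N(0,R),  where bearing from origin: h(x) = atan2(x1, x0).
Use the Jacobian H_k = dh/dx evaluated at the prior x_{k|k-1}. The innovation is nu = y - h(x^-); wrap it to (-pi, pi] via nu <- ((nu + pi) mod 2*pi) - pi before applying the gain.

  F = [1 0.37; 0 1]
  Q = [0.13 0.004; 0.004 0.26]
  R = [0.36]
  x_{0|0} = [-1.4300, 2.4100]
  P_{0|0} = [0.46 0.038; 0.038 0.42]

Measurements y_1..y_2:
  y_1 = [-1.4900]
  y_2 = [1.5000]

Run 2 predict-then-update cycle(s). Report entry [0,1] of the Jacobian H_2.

H_jac[0,1] = -0.3199

step 1: x^-=[-0.5383, 2.4100]  P^-=[0.6756 0.1974; 0.1974 0.6800]  H_jac=[-0.3952 -0.0883]  S=[0.4846]  K=[-0.5870; -0.2849]  nu=[3.0026]  x^+=[-2.3007, 1.5547]  P^+=[0.5087 0.1164; 0.1164 0.6407]
step 2: x^-=[-1.7255, 1.5547]  P^-=[0.8125 0.3574; 0.3574 0.9007]  H_jac=[-0.2882 -0.3199]  S=[0.5855]  K=[-0.5952; -0.6679]  nu=[-0.9082]  x^+=[-1.1850, 2.1613]  P^+=[0.6051 0.1246; 0.1246 0.6394]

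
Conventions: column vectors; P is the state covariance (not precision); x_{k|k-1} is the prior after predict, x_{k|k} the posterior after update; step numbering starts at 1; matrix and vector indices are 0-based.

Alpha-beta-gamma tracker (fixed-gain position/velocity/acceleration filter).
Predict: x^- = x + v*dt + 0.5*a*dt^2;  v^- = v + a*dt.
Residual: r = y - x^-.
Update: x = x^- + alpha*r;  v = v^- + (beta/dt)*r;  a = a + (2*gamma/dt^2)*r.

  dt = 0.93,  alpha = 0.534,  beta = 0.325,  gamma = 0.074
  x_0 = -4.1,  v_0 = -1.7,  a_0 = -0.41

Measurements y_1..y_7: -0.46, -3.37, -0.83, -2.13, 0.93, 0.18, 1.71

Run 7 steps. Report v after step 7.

v_post = 1.3921

step 1: x_pred=-5.8583  r=5.3983  x^+=-2.9756  v^+=-0.1948  a^+=0.5137
step 2: x_pred=-2.9346  r=-0.4354  x^+=-3.1671  v^+=0.1308  a^+=0.4392
step 3: x_pred=-2.8555  r=2.0255  x^+=-1.7739  v^+=1.2472  a^+=0.7858
step 4: x_pred=-0.2742  r=-1.8558  x^+=-1.2652  v^+=1.3294  a^+=0.4683
step 5: x_pred=0.1737  r=0.7563  x^+=0.5776  v^+=2.0292  a^+=0.5977
step 6: x_pred=2.7232  r=-2.5432  x^+=1.3651  v^+=1.6963  a^+=0.1625
step 7: x_pred=3.0130  r=-1.3030  x^+=2.3172  v^+=1.3921  a^+=-0.0605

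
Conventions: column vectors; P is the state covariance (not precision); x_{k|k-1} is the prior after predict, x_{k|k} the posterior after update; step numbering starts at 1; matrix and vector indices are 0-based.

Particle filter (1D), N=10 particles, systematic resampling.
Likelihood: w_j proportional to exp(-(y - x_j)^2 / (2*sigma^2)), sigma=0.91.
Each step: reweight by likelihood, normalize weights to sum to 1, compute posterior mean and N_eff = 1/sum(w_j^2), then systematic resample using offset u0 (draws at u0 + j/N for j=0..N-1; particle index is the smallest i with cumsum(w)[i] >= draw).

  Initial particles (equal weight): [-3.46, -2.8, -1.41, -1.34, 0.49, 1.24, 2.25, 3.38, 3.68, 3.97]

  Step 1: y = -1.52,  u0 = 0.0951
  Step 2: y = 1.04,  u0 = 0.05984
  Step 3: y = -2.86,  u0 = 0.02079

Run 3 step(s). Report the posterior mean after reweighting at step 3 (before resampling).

step 1: w=[0.0405, 0.1461, 0.3900, 0.3852, 0.0343, 0.0040, 0.0001, 0.0000, 0.0000, 0.0000]  mean=-1.5932  Neff=3.0806  idx=[1, 2, 2, 2, 2, 3, 3, 3, 3, 4]
step 2: w=[0.0001, 0.0249, 0.0249, 0.0249, 0.0249, 0.0305, 0.0305, 0.0305, 0.0305, 0.7780]  mean=0.0767  Neff=1.6351  idx=[3, 6, 9, 9, 9, 9, 9, 9, 9, 9]
step 3: w=[0.5223, 0.4607, 0.0021, 0.0021, 0.0021, 0.0021, 0.0021, 0.0021, 0.0021, 0.0021]  mean=-1.3455  Neff=2.0614  idx=[0, 0, 0, 0, 0, 0, 1, 1, 1, 1]

post_mean = -1.3455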